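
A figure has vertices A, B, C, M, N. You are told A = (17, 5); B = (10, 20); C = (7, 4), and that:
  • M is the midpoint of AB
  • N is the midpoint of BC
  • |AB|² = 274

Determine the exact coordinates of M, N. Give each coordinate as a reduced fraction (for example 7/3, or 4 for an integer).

M = (27/2, 25/2)
N = (17/2, 12)

1. M_x = 27/2  [2·M = A+B = (17, 5)+(10, 20)]
2. M_y = 25/2  [2·M = A+B = (17, 5)+(10, 20)]
   so M = (27/2, 25/2)
3. N_x = 17/2  [2·N = B+C = (10, 20)+(7, 4)]
4. N_y = 12  [2·N = B+C = (10, 20)+(7, 4)]
   so N = (17/2, 12)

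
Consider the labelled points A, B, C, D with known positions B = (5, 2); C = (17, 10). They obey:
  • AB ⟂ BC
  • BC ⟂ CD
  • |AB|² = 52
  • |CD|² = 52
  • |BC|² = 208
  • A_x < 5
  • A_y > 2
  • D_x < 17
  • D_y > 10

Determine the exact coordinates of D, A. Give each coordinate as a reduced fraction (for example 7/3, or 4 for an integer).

D = (13, 16)
A = (1, 8)

1. D_x = 13  [[BC ⟂ CD ⇒ 12x+8y-284=0] ∩ [|D−(17, 10)|²=52]]
2. D_y = 16  [[BC ⟂ CD ⇒ 12x+8y-284=0] ∩ [|D−(17, 10)|²=52]]
   so D = (13, 16)
3. A_x = 1  [[AB ⟂ BC ⇒ -12x-8y+76=0] ∩ [|A−(5, 2)|²=52]]
4. A_y = 8  [[AB ⟂ BC ⇒ -12x-8y+76=0] ∩ [|A−(5, 2)|²=52]]
   so A = (1, 8)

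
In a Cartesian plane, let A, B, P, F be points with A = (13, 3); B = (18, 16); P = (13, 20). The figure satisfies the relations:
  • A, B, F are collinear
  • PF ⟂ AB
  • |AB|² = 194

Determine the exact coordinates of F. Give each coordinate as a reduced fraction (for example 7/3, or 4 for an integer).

1. F_x = 3627/194  [[A, B, F are collinear ⇒ -13x+5y+154=0] ∩ [PF ⟂ AB ⇒ 5x+13y-325=0]]
2. F_y = 3455/194  [[A, B, F are collinear ⇒ -13x+5y+154=0] ∩ [PF ⟂ AB ⇒ 5x+13y-325=0]]
   so F = (3627/194, 3455/194)

F = (3627/194, 3455/194)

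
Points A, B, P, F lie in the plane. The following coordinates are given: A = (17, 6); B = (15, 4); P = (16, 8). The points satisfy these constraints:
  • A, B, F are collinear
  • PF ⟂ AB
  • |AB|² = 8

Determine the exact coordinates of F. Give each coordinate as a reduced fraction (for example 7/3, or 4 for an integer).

F = (35/2, 13/2)

1. F_x = 35/2  [[A, B, F are collinear ⇒ 2x-2y-22=0] ∩ [PF ⟂ AB ⇒ -2x-2y+48=0]]
2. F_y = 13/2  [[A, B, F are collinear ⇒ 2x-2y-22=0] ∩ [PF ⟂ AB ⇒ -2x-2y+48=0]]
   so F = (35/2, 13/2)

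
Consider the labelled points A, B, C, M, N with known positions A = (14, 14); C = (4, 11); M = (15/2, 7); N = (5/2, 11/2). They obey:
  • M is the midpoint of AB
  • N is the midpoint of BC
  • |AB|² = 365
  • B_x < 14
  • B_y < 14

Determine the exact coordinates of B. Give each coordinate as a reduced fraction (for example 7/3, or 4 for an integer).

B = (1, 0)

1. B_x = 1  [B = 2·M−A = 2·(15/2, 7)−(14, 14)]
2. B_y = 0  [B = 2·M−A = 2·(15/2, 7)−(14, 14)]
   so B = (1, 0)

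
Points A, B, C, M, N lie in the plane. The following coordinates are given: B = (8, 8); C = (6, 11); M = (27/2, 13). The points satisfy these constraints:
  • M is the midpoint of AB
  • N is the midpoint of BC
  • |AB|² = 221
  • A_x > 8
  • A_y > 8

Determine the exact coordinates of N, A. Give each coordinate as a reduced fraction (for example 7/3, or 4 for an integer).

1. A_x = 19  [A = 2·M−B = 2·(27/2, 13)−(8, 8)]
2. A_y = 18  [A = 2·M−B = 2·(27/2, 13)−(8, 8)]
   so A = (19, 18)
3. N_x = 7  [2·N = B+C = (8, 8)+(6, 11)]
4. N_y = 19/2  [2·N = B+C = (8, 8)+(6, 11)]
   so N = (7, 19/2)

N = (7, 19/2)
A = (19, 18)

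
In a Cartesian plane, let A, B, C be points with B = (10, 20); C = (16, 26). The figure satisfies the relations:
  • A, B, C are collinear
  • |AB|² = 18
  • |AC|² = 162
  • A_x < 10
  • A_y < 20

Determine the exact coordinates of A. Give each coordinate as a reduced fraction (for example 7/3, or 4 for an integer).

1. A_x = 7  [[A, B, C are collinear ⇒ -6x+6y-60=0] ∩ [|A−(10, 20)|²=18]]
2. A_y = 17  [[A, B, C are collinear ⇒ -6x+6y-60=0] ∩ [|A−(10, 20)|²=18]]
   so A = (7, 17)

A = (7, 17)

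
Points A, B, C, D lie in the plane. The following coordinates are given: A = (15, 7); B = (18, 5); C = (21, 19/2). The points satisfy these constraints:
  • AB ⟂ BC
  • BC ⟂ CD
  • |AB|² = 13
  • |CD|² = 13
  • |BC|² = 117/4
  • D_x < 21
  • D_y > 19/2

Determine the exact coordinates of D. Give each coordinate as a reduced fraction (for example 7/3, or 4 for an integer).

D = (18, 23/2)

1. D_x = 18  [[BC ⟂ CD ⇒ 3x+9/2y-423/4=0] ∩ [|D−(21, 19/2)|²=13]]
2. D_y = 23/2  [[BC ⟂ CD ⇒ 3x+9/2y-423/4=0] ∩ [|D−(21, 19/2)|²=13]]
   so D = (18, 23/2)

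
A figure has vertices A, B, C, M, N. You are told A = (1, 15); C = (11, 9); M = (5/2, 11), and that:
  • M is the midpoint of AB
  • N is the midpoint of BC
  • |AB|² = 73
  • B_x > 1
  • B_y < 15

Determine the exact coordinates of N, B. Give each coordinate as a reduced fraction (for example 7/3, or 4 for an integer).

N = (15/2, 8)
B = (4, 7)

1. B_x = 4  [B = 2·M−A = 2·(5/2, 11)−(1, 15)]
2. B_y = 7  [B = 2·M−A = 2·(5/2, 11)−(1, 15)]
   so B = (4, 7)
3. N_x = 15/2  [2·N = B+C = (4, 7)+(11, 9)]
4. N_y = 8  [2·N = B+C = (4, 7)+(11, 9)]
   so N = (15/2, 8)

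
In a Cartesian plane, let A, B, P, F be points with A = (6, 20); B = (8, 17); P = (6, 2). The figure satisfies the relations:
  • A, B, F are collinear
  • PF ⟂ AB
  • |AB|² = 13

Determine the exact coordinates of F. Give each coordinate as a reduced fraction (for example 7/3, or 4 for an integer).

F = (186/13, 98/13)

1. F_x = 186/13  [[A, B, F are collinear ⇒ 3x+2y-58=0] ∩ [PF ⟂ AB ⇒ 2x-3y-6=0]]
2. F_y = 98/13  [[A, B, F are collinear ⇒ 3x+2y-58=0] ∩ [PF ⟂ AB ⇒ 2x-3y-6=0]]
   so F = (186/13, 98/13)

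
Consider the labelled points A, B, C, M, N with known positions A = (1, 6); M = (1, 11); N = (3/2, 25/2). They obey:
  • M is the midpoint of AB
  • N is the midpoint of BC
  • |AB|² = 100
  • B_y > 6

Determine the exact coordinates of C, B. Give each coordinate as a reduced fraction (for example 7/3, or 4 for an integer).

1. B_x = 1  [B = 2·M−A = 2·(1, 11)−(1, 6)]
2. B_y = 16  [B = 2·M−A = 2·(1, 11)−(1, 6)]
   so B = (1, 16)
3. C_x = 2  [C = 2·N−B = 2·(3/2, 25/2)−(1, 16)]
4. C_y = 9  [C = 2·N−B = 2·(3/2, 25/2)−(1, 16)]
   so C = (2, 9)

C = (2, 9)
B = (1, 16)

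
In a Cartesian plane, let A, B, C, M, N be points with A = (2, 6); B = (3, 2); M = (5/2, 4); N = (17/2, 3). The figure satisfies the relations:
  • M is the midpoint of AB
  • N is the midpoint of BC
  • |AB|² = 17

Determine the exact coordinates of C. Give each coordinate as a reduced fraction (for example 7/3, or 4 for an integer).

C = (14, 4)

1. C_x = 14  [C = 2·N−B = 2·(17/2, 3)−(3, 2)]
2. C_y = 4  [C = 2·N−B = 2·(17/2, 3)−(3, 2)]
   so C = (14, 4)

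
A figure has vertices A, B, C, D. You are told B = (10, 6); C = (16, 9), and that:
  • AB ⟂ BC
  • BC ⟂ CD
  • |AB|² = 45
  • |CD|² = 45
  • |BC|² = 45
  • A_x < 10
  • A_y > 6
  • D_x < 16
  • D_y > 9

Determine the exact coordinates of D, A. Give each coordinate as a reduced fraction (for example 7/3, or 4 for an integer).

D = (13, 15)
A = (7, 12)

1. D_x = 13  [[BC ⟂ CD ⇒ 6x+3y-123=0] ∩ [|D−(16, 9)|²=45]]
2. D_y = 15  [[BC ⟂ CD ⇒ 6x+3y-123=0] ∩ [|D−(16, 9)|²=45]]
   so D = (13, 15)
3. A_x = 7  [[AB ⟂ BC ⇒ -6x-3y+78=0] ∩ [|A−(10, 6)|²=45]]
4. A_y = 12  [[AB ⟂ BC ⇒ -6x-3y+78=0] ∩ [|A−(10, 6)|²=45]]
   so A = (7, 12)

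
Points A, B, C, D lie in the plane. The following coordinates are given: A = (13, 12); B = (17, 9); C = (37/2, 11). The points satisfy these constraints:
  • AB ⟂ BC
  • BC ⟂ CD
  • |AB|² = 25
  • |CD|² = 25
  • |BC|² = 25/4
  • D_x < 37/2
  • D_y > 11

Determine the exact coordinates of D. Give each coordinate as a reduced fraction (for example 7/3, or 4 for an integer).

D = (29/2, 14)

1. D_x = 29/2  [[BC ⟂ CD ⇒ 3/2x+2y-199/4=0] ∩ [|D−(37/2, 11)|²=25]]
2. D_y = 14  [[BC ⟂ CD ⇒ 3/2x+2y-199/4=0] ∩ [|D−(37/2, 11)|²=25]]
   so D = (29/2, 14)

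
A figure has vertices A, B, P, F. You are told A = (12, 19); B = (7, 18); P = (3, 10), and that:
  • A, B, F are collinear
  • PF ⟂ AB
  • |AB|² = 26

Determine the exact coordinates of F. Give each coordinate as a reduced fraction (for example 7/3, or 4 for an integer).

F = (21/13, 220/13)

1. F_x = 21/13  [[A, B, F are collinear ⇒ 1x-5y+83=0] ∩ [PF ⟂ AB ⇒ -5x-1y+25=0]]
2. F_y = 220/13  [[A, B, F are collinear ⇒ 1x-5y+83=0] ∩ [PF ⟂ AB ⇒ -5x-1y+25=0]]
   so F = (21/13, 220/13)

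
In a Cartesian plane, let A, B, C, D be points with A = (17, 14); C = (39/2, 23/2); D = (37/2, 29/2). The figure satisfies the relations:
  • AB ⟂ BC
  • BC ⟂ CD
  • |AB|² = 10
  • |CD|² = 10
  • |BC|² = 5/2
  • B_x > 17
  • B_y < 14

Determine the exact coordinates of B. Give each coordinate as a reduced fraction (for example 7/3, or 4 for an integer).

B = (18, 11)

1. B_x = 18  [[BC ⟂ CD ⇒ 1x-3y+15=0] ∩ [|B−(17, 14)|²=10]]
2. B_y = 11  [[BC ⟂ CD ⇒ 1x-3y+15=0] ∩ [|B−(17, 14)|²=10]]
   so B = (18, 11)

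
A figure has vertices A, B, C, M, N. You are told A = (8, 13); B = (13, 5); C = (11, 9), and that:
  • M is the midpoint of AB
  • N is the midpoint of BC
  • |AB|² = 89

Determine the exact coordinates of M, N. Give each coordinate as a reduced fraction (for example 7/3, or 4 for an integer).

1. M_x = 21/2  [2·M = A+B = (8, 13)+(13, 5)]
2. M_y = 9  [2·M = A+B = (8, 13)+(13, 5)]
   so M = (21/2, 9)
3. N_x = 12  [2·N = B+C = (13, 5)+(11, 9)]
4. N_y = 7  [2·N = B+C = (13, 5)+(11, 9)]
   so N = (12, 7)

M = (21/2, 9)
N = (12, 7)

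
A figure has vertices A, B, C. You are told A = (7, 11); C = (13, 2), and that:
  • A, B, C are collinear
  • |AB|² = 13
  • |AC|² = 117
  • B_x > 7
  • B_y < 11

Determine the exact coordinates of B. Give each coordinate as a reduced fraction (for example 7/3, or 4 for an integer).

1. B_x = 9  [[A, B, C are collinear ⇒ -9x-6y+129=0] ∩ [|B−(7, 11)|²=13]]
2. B_y = 8  [[A, B, C are collinear ⇒ -9x-6y+129=0] ∩ [|B−(7, 11)|²=13]]
   so B = (9, 8)

B = (9, 8)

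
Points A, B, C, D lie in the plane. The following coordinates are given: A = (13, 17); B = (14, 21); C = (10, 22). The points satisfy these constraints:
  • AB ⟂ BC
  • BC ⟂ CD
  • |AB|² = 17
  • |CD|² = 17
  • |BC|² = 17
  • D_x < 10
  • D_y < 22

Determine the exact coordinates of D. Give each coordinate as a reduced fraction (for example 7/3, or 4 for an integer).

D = (9, 18)

1. D_x = 9  [[BC ⟂ CD ⇒ -4x+1y+18=0] ∩ [|D−(10, 22)|²=17]]
2. D_y = 18  [[BC ⟂ CD ⇒ -4x+1y+18=0] ∩ [|D−(10, 22)|²=17]]
   so D = (9, 18)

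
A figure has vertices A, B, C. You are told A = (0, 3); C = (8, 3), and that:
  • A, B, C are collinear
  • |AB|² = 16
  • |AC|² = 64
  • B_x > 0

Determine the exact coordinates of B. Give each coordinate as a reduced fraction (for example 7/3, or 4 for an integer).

1. B_x = 4  [[A, B, C are collinear ⇒ -8y+24=0] ∩ [|B−(0, 3)|²=16]]
2. B_y = 3  [[A, B, C are collinear ⇒ -8y+24=0] ∩ [|B−(0, 3)|²=16]]
   so B = (4, 3)

B = (4, 3)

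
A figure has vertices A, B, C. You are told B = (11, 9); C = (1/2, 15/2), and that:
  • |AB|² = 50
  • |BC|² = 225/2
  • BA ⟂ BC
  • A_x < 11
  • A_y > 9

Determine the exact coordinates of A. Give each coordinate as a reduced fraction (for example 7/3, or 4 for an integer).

1. A_x = 10  [[BA ⟂ BC ⇒ -21/2x-3/2y+129=0] ∩ [|A−(11, 9)|²=50]]
2. A_y = 16  [[BA ⟂ BC ⇒ -21/2x-3/2y+129=0] ∩ [|A−(11, 9)|²=50]]
   so A = (10, 16)

A = (10, 16)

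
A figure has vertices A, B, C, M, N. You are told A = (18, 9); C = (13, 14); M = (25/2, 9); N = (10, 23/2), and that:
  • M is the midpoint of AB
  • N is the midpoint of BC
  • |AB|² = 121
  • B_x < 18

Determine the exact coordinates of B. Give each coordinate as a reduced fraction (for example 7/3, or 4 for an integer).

1. B_x = 7  [B = 2·M−A = 2·(25/2, 9)−(18, 9)]
2. B_y = 9  [B = 2·M−A = 2·(25/2, 9)−(18, 9)]
   so B = (7, 9)

B = (7, 9)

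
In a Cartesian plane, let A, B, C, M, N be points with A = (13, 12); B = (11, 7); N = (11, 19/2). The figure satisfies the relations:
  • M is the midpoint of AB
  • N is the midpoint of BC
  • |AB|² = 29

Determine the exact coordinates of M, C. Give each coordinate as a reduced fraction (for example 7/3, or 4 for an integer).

1. M_x = 12  [2·M = A+B = (13, 12)+(11, 7)]
2. M_y = 19/2  [2·M = A+B = (13, 12)+(11, 7)]
   so M = (12, 19/2)
3. C_x = 11  [C = 2·N−B = 2·(11, 19/2)−(11, 7)]
4. C_y = 12  [C = 2·N−B = 2·(11, 19/2)−(11, 7)]
   so C = (11, 12)

M = (12, 19/2)
C = (11, 12)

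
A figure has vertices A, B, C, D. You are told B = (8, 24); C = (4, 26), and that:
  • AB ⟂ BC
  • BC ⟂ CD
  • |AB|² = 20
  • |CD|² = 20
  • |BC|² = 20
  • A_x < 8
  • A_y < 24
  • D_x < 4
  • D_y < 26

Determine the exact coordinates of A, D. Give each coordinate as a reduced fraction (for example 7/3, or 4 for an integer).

1. A_x = 6  [[AB ⟂ BC ⇒ 4x-2y+16=0] ∩ [|A−(8, 24)|²=20]]
2. A_y = 20  [[AB ⟂ BC ⇒ 4x-2y+16=0] ∩ [|A−(8, 24)|²=20]]
   so A = (6, 20)
3. D_x = 2  [[BC ⟂ CD ⇒ -4x+2y-36=0] ∩ [|D−(4, 26)|²=20]]
4. D_y = 22  [[BC ⟂ CD ⇒ -4x+2y-36=0] ∩ [|D−(4, 26)|²=20]]
   so D = (2, 22)

A = (6, 20)
D = (2, 22)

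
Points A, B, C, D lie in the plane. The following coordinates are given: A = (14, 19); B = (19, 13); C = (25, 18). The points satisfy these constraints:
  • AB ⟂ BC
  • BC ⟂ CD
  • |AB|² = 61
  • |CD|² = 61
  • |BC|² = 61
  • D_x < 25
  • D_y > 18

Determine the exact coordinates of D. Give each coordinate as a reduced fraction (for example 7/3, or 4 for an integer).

D = (20, 24)

1. D_x = 20  [[BC ⟂ CD ⇒ 6x+5y-240=0] ∩ [|D−(25, 18)|²=61]]
2. D_y = 24  [[BC ⟂ CD ⇒ 6x+5y-240=0] ∩ [|D−(25, 18)|²=61]]
   so D = (20, 24)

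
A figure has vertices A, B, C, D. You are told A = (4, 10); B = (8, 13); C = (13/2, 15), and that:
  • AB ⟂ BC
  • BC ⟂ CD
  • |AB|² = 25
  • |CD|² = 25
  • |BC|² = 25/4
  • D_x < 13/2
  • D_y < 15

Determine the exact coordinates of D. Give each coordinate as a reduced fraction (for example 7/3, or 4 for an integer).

D = (5/2, 12)

1. D_x = 5/2  [[BC ⟂ CD ⇒ -3/2x+2y-81/4=0] ∩ [|D−(13/2, 15)|²=25]]
2. D_y = 12  [[BC ⟂ CD ⇒ -3/2x+2y-81/4=0] ∩ [|D−(13/2, 15)|²=25]]
   so D = (5/2, 12)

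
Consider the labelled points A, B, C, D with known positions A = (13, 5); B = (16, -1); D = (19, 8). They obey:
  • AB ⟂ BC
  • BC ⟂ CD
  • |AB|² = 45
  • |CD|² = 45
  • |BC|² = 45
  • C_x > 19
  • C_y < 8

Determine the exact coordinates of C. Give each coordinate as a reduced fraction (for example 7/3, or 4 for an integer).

C = (22, 2)

1. C_x = 22  [[AB ⟂ BC ⇒ 3x-6y-54=0] ∩ [|C−(19, 8)|²=45]]
2. C_y = 2  [[AB ⟂ BC ⇒ 3x-6y-54=0] ∩ [|C−(19, 8)|²=45]]
   so C = (22, 2)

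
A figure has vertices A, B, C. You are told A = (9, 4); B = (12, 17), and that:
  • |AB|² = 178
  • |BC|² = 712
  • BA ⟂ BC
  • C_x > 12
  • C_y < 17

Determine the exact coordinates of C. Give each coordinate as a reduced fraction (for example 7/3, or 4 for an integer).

C = (38, 11)

1. C_x = 38  [[BA ⟂ BC ⇒ -3x-13y+257=0] ∩ [|C−(12, 17)|²=712]]
2. C_y = 11  [[BA ⟂ BC ⇒ -3x-13y+257=0] ∩ [|C−(12, 17)|²=712]]
   so C = (38, 11)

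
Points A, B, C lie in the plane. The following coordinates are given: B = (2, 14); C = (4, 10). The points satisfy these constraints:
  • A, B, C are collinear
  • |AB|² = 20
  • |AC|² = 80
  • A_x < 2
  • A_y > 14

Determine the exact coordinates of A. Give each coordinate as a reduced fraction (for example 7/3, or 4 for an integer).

A = (0, 18)

1. A_x = 0  [[A, B, C are collinear ⇒ 4x+2y-36=0] ∩ [|A−(2, 14)|²=20]]
2. A_y = 18  [[A, B, C are collinear ⇒ 4x+2y-36=0] ∩ [|A−(2, 14)|²=20]]
   so A = (0, 18)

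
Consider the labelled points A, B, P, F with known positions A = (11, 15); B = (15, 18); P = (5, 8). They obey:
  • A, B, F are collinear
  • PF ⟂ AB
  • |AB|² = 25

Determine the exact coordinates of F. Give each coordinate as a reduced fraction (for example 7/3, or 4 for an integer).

F = (19/5, 48/5)

1. F_x = 19/5  [[A, B, F are collinear ⇒ -3x+4y-27=0] ∩ [PF ⟂ AB ⇒ 4x+3y-44=0]]
2. F_y = 48/5  [[A, B, F are collinear ⇒ -3x+4y-27=0] ∩ [PF ⟂ AB ⇒ 4x+3y-44=0]]
   so F = (19/5, 48/5)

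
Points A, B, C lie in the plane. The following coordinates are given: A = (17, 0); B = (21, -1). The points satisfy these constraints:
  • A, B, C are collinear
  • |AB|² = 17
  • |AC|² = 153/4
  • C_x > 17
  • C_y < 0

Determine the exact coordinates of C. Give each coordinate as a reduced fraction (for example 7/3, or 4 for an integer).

C = (23, -3/2)

1. C_x = 23  [[A, B, C are collinear ⇒ 1x+4y-17=0] ∩ [|C−(17, 0)|²=153/4]]
2. C_y = -3/2  [[A, B, C are collinear ⇒ 1x+4y-17=0] ∩ [|C−(17, 0)|²=153/4]]
   so C = (23, -3/2)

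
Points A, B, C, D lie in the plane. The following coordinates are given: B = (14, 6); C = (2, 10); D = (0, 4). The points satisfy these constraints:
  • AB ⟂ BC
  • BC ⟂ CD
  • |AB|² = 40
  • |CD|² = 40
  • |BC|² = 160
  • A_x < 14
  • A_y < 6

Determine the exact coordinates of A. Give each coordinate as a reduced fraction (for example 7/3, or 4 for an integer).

1. A_x = 12  [[AB ⟂ BC ⇒ 12x-4y-144=0] ∩ [|A−(14, 6)|²=40]]
2. A_y = 0  [[AB ⟂ BC ⇒ 12x-4y-144=0] ∩ [|A−(14, 6)|²=40]]
   so A = (12, 0)

A = (12, 0)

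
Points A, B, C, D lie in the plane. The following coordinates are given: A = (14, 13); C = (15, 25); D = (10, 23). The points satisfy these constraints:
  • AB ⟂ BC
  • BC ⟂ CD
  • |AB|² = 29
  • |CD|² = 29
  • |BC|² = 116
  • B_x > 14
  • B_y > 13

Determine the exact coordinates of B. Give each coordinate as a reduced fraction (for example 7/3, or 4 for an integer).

1. B_x = 19  [[BC ⟂ CD ⇒ 5x+2y-125=0] ∩ [|B−(14, 13)|²=29]]
2. B_y = 15  [[BC ⟂ CD ⇒ 5x+2y-125=0] ∩ [|B−(14, 13)|²=29]]
   so B = (19, 15)

B = (19, 15)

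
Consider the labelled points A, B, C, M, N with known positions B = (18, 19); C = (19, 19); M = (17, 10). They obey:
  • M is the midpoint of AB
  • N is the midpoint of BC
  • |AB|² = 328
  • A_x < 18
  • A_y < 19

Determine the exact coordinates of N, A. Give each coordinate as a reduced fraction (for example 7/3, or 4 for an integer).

1. A_x = 16  [A = 2·M−B = 2·(17, 10)−(18, 19)]
2. A_y = 1  [A = 2·M−B = 2·(17, 10)−(18, 19)]
   so A = (16, 1)
3. N_x = 37/2  [2·N = B+C = (18, 19)+(19, 19)]
4. N_y = 19  [2·N = B+C = (18, 19)+(19, 19)]
   so N = (37/2, 19)

N = (37/2, 19)
A = (16, 1)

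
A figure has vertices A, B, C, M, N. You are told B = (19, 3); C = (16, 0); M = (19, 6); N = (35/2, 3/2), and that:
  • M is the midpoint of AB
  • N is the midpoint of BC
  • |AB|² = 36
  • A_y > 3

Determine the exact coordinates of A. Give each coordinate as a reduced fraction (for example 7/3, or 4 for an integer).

A = (19, 9)

1. A_x = 19  [A = 2·M−B = 2·(19, 6)−(19, 3)]
2. A_y = 9  [A = 2·M−B = 2·(19, 6)−(19, 3)]
   so A = (19, 9)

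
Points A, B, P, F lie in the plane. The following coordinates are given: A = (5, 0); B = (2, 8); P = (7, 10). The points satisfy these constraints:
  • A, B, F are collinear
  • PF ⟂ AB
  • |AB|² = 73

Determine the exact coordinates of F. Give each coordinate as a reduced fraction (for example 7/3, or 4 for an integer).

F = (143/73, 592/73)

1. F_x = 143/73  [[A, B, F are collinear ⇒ -8x-3y+40=0] ∩ [PF ⟂ AB ⇒ -3x+8y-59=0]]
2. F_y = 592/73  [[A, B, F are collinear ⇒ -8x-3y+40=0] ∩ [PF ⟂ AB ⇒ -3x+8y-59=0]]
   so F = (143/73, 592/73)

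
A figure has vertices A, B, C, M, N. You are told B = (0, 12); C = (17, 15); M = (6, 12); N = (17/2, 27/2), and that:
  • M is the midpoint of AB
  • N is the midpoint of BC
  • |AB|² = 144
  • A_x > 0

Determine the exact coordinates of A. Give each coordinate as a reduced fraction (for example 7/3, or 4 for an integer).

A = (12, 12)

1. A_x = 12  [A = 2·M−B = 2·(6, 12)−(0, 12)]
2. A_y = 12  [A = 2·M−B = 2·(6, 12)−(0, 12)]
   so A = (12, 12)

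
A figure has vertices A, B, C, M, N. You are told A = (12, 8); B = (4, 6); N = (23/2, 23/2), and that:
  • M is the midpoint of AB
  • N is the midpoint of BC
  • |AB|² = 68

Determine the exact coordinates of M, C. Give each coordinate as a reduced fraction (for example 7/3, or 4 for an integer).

1. M_x = 8  [2·M = A+B = (12, 8)+(4, 6)]
2. M_y = 7  [2·M = A+B = (12, 8)+(4, 6)]
   so M = (8, 7)
3. C_x = 19  [C = 2·N−B = 2·(23/2, 23/2)−(4, 6)]
4. C_y = 17  [C = 2·N−B = 2·(23/2, 23/2)−(4, 6)]
   so C = (19, 17)

M = (8, 7)
C = (19, 17)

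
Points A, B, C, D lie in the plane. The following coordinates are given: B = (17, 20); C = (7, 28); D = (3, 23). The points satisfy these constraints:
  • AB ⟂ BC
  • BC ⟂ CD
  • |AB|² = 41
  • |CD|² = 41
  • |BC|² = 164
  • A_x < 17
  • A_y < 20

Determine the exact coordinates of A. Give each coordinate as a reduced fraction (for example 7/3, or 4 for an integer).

A = (13, 15)

1. A_x = 13  [[AB ⟂ BC ⇒ 10x-8y-10=0] ∩ [|A−(17, 20)|²=41]]
2. A_y = 15  [[AB ⟂ BC ⇒ 10x-8y-10=0] ∩ [|A−(17, 20)|²=41]]
   so A = (13, 15)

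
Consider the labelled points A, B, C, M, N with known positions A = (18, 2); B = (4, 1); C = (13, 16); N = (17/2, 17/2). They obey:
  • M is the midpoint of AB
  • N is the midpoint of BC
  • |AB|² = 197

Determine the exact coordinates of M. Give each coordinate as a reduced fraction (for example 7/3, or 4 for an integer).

1. M_x = 11  [2·M = A+B = (18, 2)+(4, 1)]
2. M_y = 3/2  [2·M = A+B = (18, 2)+(4, 1)]
   so M = (11, 3/2)

M = (11, 3/2)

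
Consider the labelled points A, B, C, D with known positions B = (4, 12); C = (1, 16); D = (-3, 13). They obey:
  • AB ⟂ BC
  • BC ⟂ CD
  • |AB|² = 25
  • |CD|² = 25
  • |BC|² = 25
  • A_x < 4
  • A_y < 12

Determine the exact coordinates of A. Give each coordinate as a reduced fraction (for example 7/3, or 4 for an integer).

1. A_x = 0  [[AB ⟂ BC ⇒ 3x-4y+36=0] ∩ [|A−(4, 12)|²=25]]
2. A_y = 9  [[AB ⟂ BC ⇒ 3x-4y+36=0] ∩ [|A−(4, 12)|²=25]]
   so A = (0, 9)

A = (0, 9)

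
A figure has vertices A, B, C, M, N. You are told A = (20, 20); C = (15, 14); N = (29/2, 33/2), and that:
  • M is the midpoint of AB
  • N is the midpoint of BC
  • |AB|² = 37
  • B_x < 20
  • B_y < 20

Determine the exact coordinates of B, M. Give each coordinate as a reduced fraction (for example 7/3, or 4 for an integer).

B = (14, 19)
M = (17, 39/2)

1. B_x = 14  [B = 2·N−C = 2·(29/2, 33/2)−(15, 14)]
2. B_y = 19  [B = 2·N−C = 2·(29/2, 33/2)−(15, 14)]
   so B = (14, 19)
3. M_x = 17  [2·M = A+B = (20, 20)+(14, 19)]
4. M_y = 39/2  [2·M = A+B = (20, 20)+(14, 19)]
   so M = (17, 39/2)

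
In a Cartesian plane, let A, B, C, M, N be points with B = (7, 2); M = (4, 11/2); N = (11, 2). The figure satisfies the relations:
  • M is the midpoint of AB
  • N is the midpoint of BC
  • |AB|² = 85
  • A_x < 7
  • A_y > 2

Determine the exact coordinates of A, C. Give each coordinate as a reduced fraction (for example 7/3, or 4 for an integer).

A = (1, 9)
C = (15, 2)

1. A_x = 1  [A = 2·M−B = 2·(4, 11/2)−(7, 2)]
2. A_y = 9  [A = 2·M−B = 2·(4, 11/2)−(7, 2)]
   so A = (1, 9)
3. C_x = 15  [C = 2·N−B = 2·(11, 2)−(7, 2)]
4. C_y = 2  [C = 2·N−B = 2·(11, 2)−(7, 2)]
   so C = (15, 2)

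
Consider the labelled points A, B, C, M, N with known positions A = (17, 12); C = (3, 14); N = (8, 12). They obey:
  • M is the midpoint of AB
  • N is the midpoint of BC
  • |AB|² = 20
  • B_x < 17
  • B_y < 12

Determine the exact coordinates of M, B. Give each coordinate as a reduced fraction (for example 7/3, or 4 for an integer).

M = (15, 11)
B = (13, 10)

1. B_x = 13  [B = 2·N−C = 2·(8, 12)−(3, 14)]
2. B_y = 10  [B = 2·N−C = 2·(8, 12)−(3, 14)]
   so B = (13, 10)
3. M_x = 15  [2·M = A+B = (17, 12)+(13, 10)]
4. M_y = 11  [2·M = A+B = (17, 12)+(13, 10)]
   so M = (15, 11)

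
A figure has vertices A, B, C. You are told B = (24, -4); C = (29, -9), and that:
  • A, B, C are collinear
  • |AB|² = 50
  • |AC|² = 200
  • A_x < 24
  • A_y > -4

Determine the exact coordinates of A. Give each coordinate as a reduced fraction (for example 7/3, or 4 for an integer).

1. A_x = 19  [[A, B, C are collinear ⇒ 5x+5y-100=0] ∩ [|A−(24, -4)|²=50]]
2. A_y = 1  [[A, B, C are collinear ⇒ 5x+5y-100=0] ∩ [|A−(24, -4)|²=50]]
   so A = (19, 1)

A = (19, 1)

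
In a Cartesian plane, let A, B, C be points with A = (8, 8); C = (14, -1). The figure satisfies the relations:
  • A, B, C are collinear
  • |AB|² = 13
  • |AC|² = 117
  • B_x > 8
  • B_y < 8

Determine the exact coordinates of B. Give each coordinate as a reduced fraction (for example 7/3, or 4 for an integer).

B = (10, 5)

1. B_x = 10  [[A, B, C are collinear ⇒ -9x-6y+120=0] ∩ [|B−(8, 8)|²=13]]
2. B_y = 5  [[A, B, C are collinear ⇒ -9x-6y+120=0] ∩ [|B−(8, 8)|²=13]]
   so B = (10, 5)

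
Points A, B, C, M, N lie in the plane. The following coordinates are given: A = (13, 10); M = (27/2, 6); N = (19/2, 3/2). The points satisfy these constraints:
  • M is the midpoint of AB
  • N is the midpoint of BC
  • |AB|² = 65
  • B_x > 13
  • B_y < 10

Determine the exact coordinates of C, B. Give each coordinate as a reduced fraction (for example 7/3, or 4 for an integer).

1. B_x = 14  [B = 2·M−A = 2·(27/2, 6)−(13, 10)]
2. B_y = 2  [B = 2·M−A = 2·(27/2, 6)−(13, 10)]
   so B = (14, 2)
3. C_x = 5  [C = 2·N−B = 2·(19/2, 3/2)−(14, 2)]
4. C_y = 1  [C = 2·N−B = 2·(19/2, 3/2)−(14, 2)]
   so C = (5, 1)

C = (5, 1)
B = (14, 2)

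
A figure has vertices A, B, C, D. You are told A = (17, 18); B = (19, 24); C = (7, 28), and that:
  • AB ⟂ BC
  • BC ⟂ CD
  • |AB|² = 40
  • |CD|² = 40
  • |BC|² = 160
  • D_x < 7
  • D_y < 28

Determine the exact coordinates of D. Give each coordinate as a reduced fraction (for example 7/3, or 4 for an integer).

1. D_x = 5  [[BC ⟂ CD ⇒ -12x+4y-28=0] ∩ [|D−(7, 28)|²=40]]
2. D_y = 22  [[BC ⟂ CD ⇒ -12x+4y-28=0] ∩ [|D−(7, 28)|²=40]]
   so D = (5, 22)

D = (5, 22)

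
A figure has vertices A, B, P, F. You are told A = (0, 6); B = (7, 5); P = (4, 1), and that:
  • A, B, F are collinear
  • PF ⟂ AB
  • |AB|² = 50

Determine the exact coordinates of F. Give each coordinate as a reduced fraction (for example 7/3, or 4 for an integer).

1. F_x = 231/50  [[A, B, F are collinear ⇒ 1x+7y-42=0] ∩ [PF ⟂ AB ⇒ 7x-1y-27=0]]
2. F_y = 267/50  [[A, B, F are collinear ⇒ 1x+7y-42=0] ∩ [PF ⟂ AB ⇒ 7x-1y-27=0]]
   so F = (231/50, 267/50)

F = (231/50, 267/50)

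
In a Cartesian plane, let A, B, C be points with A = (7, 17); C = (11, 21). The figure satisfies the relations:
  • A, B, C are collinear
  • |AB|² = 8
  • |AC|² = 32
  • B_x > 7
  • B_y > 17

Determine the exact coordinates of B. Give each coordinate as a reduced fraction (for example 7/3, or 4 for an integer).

B = (9, 19)

1. B_x = 9  [[A, B, C are collinear ⇒ 4x-4y+40=0] ∩ [|B−(7, 17)|²=8]]
2. B_y = 19  [[A, B, C are collinear ⇒ 4x-4y+40=0] ∩ [|B−(7, 17)|²=8]]
   so B = (9, 19)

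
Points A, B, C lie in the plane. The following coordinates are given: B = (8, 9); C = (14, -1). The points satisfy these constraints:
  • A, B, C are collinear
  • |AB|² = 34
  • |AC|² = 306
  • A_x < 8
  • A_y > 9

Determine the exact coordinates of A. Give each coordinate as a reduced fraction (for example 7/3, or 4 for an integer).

1. A_x = 5  [[A, B, C are collinear ⇒ 10x+6y-134=0] ∩ [|A−(8, 9)|²=34]]
2. A_y = 14  [[A, B, C are collinear ⇒ 10x+6y-134=0] ∩ [|A−(8, 9)|²=34]]
   so A = (5, 14)

A = (5, 14)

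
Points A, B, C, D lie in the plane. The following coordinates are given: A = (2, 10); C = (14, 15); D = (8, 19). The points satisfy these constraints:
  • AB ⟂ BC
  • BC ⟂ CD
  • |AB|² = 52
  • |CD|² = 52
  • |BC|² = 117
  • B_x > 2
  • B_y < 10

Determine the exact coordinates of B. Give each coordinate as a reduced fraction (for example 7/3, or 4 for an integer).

B = (8, 6)

1. B_x = 8  [[BC ⟂ CD ⇒ 6x-4y-24=0] ∩ [|B−(2, 10)|²=52]]
2. B_y = 6  [[BC ⟂ CD ⇒ 6x-4y-24=0] ∩ [|B−(2, 10)|²=52]]
   so B = (8, 6)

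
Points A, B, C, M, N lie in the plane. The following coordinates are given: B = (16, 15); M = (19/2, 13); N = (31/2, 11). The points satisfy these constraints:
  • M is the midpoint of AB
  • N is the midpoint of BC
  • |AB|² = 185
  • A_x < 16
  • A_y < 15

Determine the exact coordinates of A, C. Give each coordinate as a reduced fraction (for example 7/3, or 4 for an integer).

A = (3, 11)
C = (15, 7)

1. A_x = 3  [A = 2·M−B = 2·(19/2, 13)−(16, 15)]
2. A_y = 11  [A = 2·M−B = 2·(19/2, 13)−(16, 15)]
   so A = (3, 11)
3. C_x = 15  [C = 2·N−B = 2·(31/2, 11)−(16, 15)]
4. C_y = 7  [C = 2·N−B = 2·(31/2, 11)−(16, 15)]
   so C = (15, 7)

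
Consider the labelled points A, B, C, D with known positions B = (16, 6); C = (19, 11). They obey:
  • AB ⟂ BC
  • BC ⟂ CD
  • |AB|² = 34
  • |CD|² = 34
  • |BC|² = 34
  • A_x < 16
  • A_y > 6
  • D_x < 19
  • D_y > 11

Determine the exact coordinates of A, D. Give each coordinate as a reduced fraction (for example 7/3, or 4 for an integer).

A = (11, 9)
D = (14, 14)

1. A_x = 11  [[AB ⟂ BC ⇒ -3x-5y+78=0] ∩ [|A−(16, 6)|²=34]]
2. A_y = 9  [[AB ⟂ BC ⇒ -3x-5y+78=0] ∩ [|A−(16, 6)|²=34]]
   so A = (11, 9)
3. D_x = 14  [[BC ⟂ CD ⇒ 3x+5y-112=0] ∩ [|D−(19, 11)|²=34]]
4. D_y = 14  [[BC ⟂ CD ⇒ 3x+5y-112=0] ∩ [|D−(19, 11)|²=34]]
   so D = (14, 14)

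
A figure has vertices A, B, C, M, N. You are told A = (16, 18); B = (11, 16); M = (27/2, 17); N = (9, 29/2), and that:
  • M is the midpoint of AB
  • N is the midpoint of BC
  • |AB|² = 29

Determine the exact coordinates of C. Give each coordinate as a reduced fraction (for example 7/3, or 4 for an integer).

C = (7, 13)

1. C_x = 7  [C = 2·N−B = 2·(9, 29/2)−(11, 16)]
2. C_y = 13  [C = 2·N−B = 2·(9, 29/2)−(11, 16)]
   so C = (7, 13)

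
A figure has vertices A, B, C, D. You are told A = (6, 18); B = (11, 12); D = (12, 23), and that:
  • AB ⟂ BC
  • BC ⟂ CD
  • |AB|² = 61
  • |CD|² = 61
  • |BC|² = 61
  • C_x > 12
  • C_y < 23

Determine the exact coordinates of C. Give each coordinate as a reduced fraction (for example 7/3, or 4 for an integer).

C = (17, 17)

1. C_x = 17  [[AB ⟂ BC ⇒ 5x-6y+17=0] ∩ [|C−(12, 23)|²=61]]
2. C_y = 17  [[AB ⟂ BC ⇒ 5x-6y+17=0] ∩ [|C−(12, 23)|²=61]]
   so C = (17, 17)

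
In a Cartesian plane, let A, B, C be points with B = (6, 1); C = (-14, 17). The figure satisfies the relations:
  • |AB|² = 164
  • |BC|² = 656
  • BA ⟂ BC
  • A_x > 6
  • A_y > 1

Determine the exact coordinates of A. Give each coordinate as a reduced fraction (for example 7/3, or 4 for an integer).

A = (14, 11)

1. A_x = 14  [[BA ⟂ BC ⇒ -20x+16y+104=0] ∩ [|A−(6, 1)|²=164]]
2. A_y = 11  [[BA ⟂ BC ⇒ -20x+16y+104=0] ∩ [|A−(6, 1)|²=164]]
   so A = (14, 11)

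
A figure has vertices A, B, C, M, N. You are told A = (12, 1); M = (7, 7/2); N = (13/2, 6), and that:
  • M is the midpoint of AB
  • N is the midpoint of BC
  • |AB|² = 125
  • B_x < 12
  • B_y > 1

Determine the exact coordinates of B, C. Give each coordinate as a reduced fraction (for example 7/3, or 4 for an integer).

1. B_x = 2  [B = 2·M−A = 2·(7, 7/2)−(12, 1)]
2. B_y = 6  [B = 2·M−A = 2·(7, 7/2)−(12, 1)]
   so B = (2, 6)
3. C_x = 11  [C = 2·N−B = 2·(13/2, 6)−(2, 6)]
4. C_y = 6  [C = 2·N−B = 2·(13/2, 6)−(2, 6)]
   so C = (11, 6)

B = (2, 6)
C = (11, 6)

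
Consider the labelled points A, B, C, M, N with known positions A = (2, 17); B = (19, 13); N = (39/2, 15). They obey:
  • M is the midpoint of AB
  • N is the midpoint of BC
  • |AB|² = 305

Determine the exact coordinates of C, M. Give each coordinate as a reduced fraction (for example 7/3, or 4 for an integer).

1. M_x = 21/2  [2·M = A+B = (2, 17)+(19, 13)]
2. M_y = 15  [2·M = A+B = (2, 17)+(19, 13)]
   so M = (21/2, 15)
3. C_x = 20  [C = 2·N−B = 2·(39/2, 15)−(19, 13)]
4. C_y = 17  [C = 2·N−B = 2·(39/2, 15)−(19, 13)]
   so C = (20, 17)

C = (20, 17)
M = (21/2, 15)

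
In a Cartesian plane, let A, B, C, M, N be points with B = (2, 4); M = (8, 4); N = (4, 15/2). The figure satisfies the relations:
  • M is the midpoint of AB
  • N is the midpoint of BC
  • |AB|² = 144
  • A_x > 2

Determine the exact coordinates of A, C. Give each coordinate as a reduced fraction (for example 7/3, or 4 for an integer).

1. A_x = 14  [A = 2·M−B = 2·(8, 4)−(2, 4)]
2. A_y = 4  [A = 2·M−B = 2·(8, 4)−(2, 4)]
   so A = (14, 4)
3. C_x = 6  [C = 2·N−B = 2·(4, 15/2)−(2, 4)]
4. C_y = 11  [C = 2·N−B = 2·(4, 15/2)−(2, 4)]
   so C = (6, 11)

A = (14, 4)
C = (6, 11)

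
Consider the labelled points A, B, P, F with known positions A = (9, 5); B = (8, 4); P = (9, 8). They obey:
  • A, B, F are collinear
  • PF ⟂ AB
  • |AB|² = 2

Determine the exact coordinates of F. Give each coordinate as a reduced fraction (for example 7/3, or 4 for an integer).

F = (21/2, 13/2)

1. F_x = 21/2  [[A, B, F are collinear ⇒ 1x-1y-4=0] ∩ [PF ⟂ AB ⇒ -1x-1y+17=0]]
2. F_y = 13/2  [[A, B, F are collinear ⇒ 1x-1y-4=0] ∩ [PF ⟂ AB ⇒ -1x-1y+17=0]]
   so F = (21/2, 13/2)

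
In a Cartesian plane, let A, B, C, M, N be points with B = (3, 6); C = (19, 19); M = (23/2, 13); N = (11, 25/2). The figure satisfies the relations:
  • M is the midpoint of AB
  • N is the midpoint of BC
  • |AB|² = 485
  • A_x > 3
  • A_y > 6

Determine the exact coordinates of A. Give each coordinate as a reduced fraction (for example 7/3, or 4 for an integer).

A = (20, 20)

1. A_x = 20  [A = 2·M−B = 2·(23/2, 13)−(3, 6)]
2. A_y = 20  [A = 2·M−B = 2·(23/2, 13)−(3, 6)]
   so A = (20, 20)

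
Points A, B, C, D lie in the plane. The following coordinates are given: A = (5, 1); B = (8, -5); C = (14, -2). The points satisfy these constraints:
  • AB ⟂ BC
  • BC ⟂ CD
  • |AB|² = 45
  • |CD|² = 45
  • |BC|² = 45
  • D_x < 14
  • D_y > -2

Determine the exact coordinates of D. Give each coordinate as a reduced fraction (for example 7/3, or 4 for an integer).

D = (11, 4)

1. D_x = 11  [[BC ⟂ CD ⇒ 6x+3y-78=0] ∩ [|D−(14, -2)|²=45]]
2. D_y = 4  [[BC ⟂ CD ⇒ 6x+3y-78=0] ∩ [|D−(14, -2)|²=45]]
   so D = (11, 4)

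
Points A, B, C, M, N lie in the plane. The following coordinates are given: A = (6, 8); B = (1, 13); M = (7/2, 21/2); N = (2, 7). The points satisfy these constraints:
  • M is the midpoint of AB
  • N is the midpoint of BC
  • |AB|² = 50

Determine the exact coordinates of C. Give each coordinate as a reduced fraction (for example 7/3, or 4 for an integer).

C = (3, 1)

1. C_x = 3  [C = 2·N−B = 2·(2, 7)−(1, 13)]
2. C_y = 1  [C = 2·N−B = 2·(2, 7)−(1, 13)]
   so C = (3, 1)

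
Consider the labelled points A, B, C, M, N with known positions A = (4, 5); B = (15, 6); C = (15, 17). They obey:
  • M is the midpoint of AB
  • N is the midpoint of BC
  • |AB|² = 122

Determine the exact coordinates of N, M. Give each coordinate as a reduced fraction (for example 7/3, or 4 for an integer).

N = (15, 23/2)
M = (19/2, 11/2)

1. M_x = 19/2  [2·M = A+B = (4, 5)+(15, 6)]
2. M_y = 11/2  [2·M = A+B = (4, 5)+(15, 6)]
   so M = (19/2, 11/2)
3. N_x = 15  [2·N = B+C = (15, 6)+(15, 17)]
4. N_y = 23/2  [2·N = B+C = (15, 6)+(15, 17)]
   so N = (15, 23/2)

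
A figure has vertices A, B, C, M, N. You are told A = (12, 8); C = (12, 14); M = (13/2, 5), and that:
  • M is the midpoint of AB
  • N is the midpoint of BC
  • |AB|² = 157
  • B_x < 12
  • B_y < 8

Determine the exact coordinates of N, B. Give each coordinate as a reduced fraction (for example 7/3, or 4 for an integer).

N = (13/2, 8)
B = (1, 2)

1. B_x = 1  [B = 2·M−A = 2·(13/2, 5)−(12, 8)]
2. B_y = 2  [B = 2·M−A = 2·(13/2, 5)−(12, 8)]
   so B = (1, 2)
3. N_x = 13/2  [2·N = B+C = (1, 2)+(12, 14)]
4. N_y = 8  [2·N = B+C = (1, 2)+(12, 14)]
   so N = (13/2, 8)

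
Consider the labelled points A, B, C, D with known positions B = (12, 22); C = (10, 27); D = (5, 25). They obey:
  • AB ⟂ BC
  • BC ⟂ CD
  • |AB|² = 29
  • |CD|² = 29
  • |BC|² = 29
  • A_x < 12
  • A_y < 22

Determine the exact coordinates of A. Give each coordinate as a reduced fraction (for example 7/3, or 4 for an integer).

A = (7, 20)

1. A_x = 7  [[AB ⟂ BC ⇒ 2x-5y+86=0] ∩ [|A−(12, 22)|²=29]]
2. A_y = 20  [[AB ⟂ BC ⇒ 2x-5y+86=0] ∩ [|A−(12, 22)|²=29]]
   so A = (7, 20)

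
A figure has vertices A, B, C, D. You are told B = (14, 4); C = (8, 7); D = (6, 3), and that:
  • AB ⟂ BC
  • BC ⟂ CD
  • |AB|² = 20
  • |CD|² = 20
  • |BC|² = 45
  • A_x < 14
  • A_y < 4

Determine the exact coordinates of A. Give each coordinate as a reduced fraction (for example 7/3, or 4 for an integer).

1. A_x = 12  [[AB ⟂ BC ⇒ 6x-3y-72=0] ∩ [|A−(14, 4)|²=20]]
2. A_y = 0  [[AB ⟂ BC ⇒ 6x-3y-72=0] ∩ [|A−(14, 4)|²=20]]
   so A = (12, 0)

A = (12, 0)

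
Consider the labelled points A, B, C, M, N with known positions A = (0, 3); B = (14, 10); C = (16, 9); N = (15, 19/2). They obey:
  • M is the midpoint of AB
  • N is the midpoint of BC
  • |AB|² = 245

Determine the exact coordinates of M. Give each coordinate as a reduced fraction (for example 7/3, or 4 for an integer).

1. M_x = 7  [2·M = A+B = (0, 3)+(14, 10)]
2. M_y = 13/2  [2·M = A+B = (0, 3)+(14, 10)]
   so M = (7, 13/2)

M = (7, 13/2)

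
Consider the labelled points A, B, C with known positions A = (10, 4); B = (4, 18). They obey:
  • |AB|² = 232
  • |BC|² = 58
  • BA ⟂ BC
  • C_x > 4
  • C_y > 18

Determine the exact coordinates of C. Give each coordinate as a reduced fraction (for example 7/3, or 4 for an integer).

C = (11, 21)

1. C_x = 11  [[BA ⟂ BC ⇒ 6x-14y+228=0] ∩ [|C−(4, 18)|²=58]]
2. C_y = 21  [[BA ⟂ BC ⇒ 6x-14y+228=0] ∩ [|C−(4, 18)|²=58]]
   so C = (11, 21)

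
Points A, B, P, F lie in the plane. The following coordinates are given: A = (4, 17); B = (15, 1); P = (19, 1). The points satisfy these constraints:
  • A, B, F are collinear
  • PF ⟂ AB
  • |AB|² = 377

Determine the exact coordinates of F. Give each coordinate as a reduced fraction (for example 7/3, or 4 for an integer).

1. F_x = 6139/377  [[A, B, F are collinear ⇒ 16x+11y-251=0] ∩ [PF ⟂ AB ⇒ 11x-16y-193=0]]
2. F_y = -327/377  [[A, B, F are collinear ⇒ 16x+11y-251=0] ∩ [PF ⟂ AB ⇒ 11x-16y-193=0]]
   so F = (6139/377, -327/377)

F = (6139/377, -327/377)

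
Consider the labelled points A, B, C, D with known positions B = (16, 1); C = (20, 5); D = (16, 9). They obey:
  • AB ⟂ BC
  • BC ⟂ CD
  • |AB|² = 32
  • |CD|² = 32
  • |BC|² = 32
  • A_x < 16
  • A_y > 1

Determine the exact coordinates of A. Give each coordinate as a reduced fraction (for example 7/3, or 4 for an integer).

1. A_x = 12  [[AB ⟂ BC ⇒ -4x-4y+68=0] ∩ [|A−(16, 1)|²=32]]
2. A_y = 5  [[AB ⟂ BC ⇒ -4x-4y+68=0] ∩ [|A−(16, 1)|²=32]]
   so A = (12, 5)

A = (12, 5)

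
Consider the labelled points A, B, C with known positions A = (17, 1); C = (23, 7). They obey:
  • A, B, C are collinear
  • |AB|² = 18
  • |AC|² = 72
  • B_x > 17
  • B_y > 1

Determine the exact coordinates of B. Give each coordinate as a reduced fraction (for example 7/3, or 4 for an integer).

1. B_x = 20  [[A, B, C are collinear ⇒ 6x-6y-96=0] ∩ [|B−(17, 1)|²=18]]
2. B_y = 4  [[A, B, C are collinear ⇒ 6x-6y-96=0] ∩ [|B−(17, 1)|²=18]]
   so B = (20, 4)

B = (20, 4)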